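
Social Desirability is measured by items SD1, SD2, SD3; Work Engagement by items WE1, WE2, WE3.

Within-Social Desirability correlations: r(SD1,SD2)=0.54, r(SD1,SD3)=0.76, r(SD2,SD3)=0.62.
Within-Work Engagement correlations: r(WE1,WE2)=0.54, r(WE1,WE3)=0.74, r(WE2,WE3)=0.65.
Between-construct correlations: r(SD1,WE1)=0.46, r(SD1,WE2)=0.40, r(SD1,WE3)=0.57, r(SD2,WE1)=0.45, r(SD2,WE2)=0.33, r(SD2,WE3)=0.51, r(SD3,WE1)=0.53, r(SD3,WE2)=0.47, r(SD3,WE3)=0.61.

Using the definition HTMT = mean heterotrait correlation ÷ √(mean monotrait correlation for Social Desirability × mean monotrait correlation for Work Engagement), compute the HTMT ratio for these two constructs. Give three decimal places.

Between-construct mean = 4.33/9 = 0.4811.
Mean within-SD = 1.92/3 = 0.6400; mean within-WE = 1.93/3 = 0.6433.
Geometric mean = √(0.6400 × 0.6433) = 0.6416.
HTMT = 0.4811 / 0.6416 = 0.750.

0.750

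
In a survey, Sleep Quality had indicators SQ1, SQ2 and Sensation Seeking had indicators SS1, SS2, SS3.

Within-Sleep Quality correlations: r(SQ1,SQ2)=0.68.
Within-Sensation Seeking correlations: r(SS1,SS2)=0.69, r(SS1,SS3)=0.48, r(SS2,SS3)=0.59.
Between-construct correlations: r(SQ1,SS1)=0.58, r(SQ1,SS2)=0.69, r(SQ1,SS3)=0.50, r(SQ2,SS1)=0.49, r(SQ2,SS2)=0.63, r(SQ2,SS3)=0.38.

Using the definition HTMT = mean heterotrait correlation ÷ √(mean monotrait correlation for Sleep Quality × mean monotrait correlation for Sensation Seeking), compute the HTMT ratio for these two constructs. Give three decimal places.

Between-construct mean = 3.27/6 = 0.5450.
Mean within-SQ = 0.68/1 = 0.6800; mean within-SS = 1.76/3 = 0.5867.
Geometric mean = √(0.6800 × 0.5867) = 0.6316.
HTMT = 0.5450 / 0.6316 = 0.863.

0.863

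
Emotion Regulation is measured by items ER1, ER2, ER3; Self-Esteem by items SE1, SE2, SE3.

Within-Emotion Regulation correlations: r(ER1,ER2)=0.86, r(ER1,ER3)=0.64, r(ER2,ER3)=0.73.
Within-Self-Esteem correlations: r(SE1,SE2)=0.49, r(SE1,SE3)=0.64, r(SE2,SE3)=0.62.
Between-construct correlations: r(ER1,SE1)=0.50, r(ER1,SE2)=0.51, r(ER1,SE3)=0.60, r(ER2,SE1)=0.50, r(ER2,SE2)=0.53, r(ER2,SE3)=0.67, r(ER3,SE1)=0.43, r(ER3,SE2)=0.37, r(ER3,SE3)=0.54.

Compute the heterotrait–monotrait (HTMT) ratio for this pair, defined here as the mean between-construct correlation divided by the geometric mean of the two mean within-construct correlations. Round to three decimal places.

Mean heterotrait r = 4.65/9 = 0.5167.
Mean within-ER = 2.23/3 = 0.7433; mean within-SE = 1.75/3 = 0.5833.
Geometric mean = √(0.7433 × 0.5833) = 0.6585.
HTMT = 0.5167 / 0.6585 = 0.785.

0.785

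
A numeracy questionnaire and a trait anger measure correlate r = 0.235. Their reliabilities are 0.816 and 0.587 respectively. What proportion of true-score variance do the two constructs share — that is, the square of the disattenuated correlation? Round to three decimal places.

0.115

Disattenuated r = 0.235 / √(0.816 × 0.587) = 0.235 / 0.6921 = 0.3395.
Shared true-score variance = 0.3395² = 0.1153 ≈ 0.115.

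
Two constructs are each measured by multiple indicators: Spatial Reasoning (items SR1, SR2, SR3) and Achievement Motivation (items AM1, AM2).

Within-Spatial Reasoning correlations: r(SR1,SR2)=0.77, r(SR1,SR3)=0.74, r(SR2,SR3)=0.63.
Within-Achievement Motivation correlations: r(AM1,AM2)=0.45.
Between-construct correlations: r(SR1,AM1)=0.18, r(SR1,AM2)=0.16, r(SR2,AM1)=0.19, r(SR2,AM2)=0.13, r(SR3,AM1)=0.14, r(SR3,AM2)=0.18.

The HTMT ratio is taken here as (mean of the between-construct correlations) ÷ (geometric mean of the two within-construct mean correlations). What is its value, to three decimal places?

Mean between = 0.98/6 = 0.1633.
Mean within-SR = 2.14/3 = 0.7133; mean within-AM = 0.45/1 = 0.4500.
Geometric mean = √(0.7133 × 0.4500) = 0.5666.
HTMT = 0.1633 / 0.5666 = 0.288.

0.288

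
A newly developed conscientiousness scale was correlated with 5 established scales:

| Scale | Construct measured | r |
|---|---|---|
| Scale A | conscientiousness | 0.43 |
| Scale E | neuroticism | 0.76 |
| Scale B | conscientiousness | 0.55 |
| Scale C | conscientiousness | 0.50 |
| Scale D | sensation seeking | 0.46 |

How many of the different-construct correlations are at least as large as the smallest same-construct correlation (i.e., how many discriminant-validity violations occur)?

Convergent (same construct = conscientiousness): Scale A, Scale B, Scale C.
Smallest convergent = 0.43. Discriminant values: 0.76, 0.46; count ≥ 0.43 → 2.

2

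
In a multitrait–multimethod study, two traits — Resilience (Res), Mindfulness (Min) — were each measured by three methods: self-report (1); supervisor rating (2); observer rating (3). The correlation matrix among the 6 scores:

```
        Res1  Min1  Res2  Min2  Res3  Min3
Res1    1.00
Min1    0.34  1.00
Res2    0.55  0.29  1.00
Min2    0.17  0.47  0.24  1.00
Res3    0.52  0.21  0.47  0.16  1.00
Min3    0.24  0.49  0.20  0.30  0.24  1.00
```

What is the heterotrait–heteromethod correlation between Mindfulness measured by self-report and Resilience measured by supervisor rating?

Different traits and methods: r(Min1, Res2) = 0.29.

0.29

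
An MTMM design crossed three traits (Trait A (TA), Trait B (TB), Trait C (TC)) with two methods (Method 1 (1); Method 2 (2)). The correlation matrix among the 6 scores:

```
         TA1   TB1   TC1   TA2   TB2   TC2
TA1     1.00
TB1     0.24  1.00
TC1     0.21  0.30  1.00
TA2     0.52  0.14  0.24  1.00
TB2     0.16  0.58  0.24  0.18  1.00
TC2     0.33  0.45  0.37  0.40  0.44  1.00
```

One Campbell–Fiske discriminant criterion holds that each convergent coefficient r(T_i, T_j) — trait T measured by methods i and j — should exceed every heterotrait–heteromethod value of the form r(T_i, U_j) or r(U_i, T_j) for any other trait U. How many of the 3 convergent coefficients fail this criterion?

Convergent coefficients and their comparison sets:
TA (methods 1·2): 0.52 vs {0.16, 0.14, 0.33, 0.24} → pass.
TB (methods 1·2): 0.58 vs {0.14, 0.16, 0.45, 0.24} → pass.
TC (methods 1·2): 0.37 vs {0.24, 0.33, 0.24, 0.45} → fail.
1 of 3 fail.

1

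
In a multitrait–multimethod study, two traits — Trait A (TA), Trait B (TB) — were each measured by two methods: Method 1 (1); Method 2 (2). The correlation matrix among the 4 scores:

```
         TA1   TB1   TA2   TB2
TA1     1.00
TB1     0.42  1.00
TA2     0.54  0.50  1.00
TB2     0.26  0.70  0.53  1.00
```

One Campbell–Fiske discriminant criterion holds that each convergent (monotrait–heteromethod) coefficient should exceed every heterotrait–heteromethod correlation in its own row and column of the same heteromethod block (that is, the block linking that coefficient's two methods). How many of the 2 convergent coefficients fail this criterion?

0

Convergent coefficients and their comparison sets:
TA (methods 1·2): 0.54 vs {0.26, 0.50} → pass.
TB (methods 1·2): 0.70 vs {0.50, 0.26} → pass.
0 of 2 fail.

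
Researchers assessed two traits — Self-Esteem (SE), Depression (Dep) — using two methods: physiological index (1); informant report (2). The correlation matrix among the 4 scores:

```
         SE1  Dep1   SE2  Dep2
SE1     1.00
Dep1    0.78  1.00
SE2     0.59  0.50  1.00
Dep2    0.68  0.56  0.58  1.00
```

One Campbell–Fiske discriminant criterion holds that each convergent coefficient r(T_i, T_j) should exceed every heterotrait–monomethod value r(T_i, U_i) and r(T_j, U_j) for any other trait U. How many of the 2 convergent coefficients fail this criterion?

2

Each convergent coefficient versus the relevant comparison correlations:
SE (methods 1·2): 0.59 vs {0.78, 0.58} → fail.
Dep (methods 1·2): 0.56 vs {0.78, 0.58} → fail.
2 of 2 fail.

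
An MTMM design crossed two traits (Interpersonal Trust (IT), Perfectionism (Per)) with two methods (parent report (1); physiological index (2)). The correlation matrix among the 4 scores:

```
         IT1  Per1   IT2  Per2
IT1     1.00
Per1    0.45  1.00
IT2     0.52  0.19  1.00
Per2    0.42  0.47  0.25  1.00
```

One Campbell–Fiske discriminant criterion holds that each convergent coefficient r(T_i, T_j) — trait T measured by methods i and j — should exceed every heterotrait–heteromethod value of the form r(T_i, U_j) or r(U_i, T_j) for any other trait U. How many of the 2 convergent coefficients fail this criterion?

0

Checking each validity diagonal entry against its comparison values:
IT (methods 1·2): 0.52 vs {0.42, 0.19} → pass.
Per (methods 1·2): 0.47 vs {0.19, 0.42} → pass.
0 of 2 fail.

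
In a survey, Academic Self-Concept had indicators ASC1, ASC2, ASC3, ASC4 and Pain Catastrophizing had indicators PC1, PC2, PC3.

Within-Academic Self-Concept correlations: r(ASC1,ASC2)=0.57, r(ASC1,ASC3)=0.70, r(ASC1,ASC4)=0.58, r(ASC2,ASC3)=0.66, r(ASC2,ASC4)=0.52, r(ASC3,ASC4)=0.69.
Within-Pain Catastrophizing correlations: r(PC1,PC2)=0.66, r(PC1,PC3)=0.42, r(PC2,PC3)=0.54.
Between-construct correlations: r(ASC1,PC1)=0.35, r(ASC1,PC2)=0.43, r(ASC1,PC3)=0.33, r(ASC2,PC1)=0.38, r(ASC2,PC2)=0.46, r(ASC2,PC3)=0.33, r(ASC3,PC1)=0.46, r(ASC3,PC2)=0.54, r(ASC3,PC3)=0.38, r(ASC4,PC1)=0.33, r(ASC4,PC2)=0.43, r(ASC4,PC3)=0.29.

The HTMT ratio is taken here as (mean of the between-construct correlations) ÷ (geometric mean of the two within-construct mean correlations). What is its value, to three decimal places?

Mean heterotrait r = 4.71/12 = 0.3925.
Mean within-ASC = 3.72/6 = 0.6200; mean within-PC = 1.62/3 = 0.5400.
Geometric mean = √(0.6200 × 0.5400) = 0.5786.
HTMT = 0.3925 / 0.5786 = 0.678.

0.678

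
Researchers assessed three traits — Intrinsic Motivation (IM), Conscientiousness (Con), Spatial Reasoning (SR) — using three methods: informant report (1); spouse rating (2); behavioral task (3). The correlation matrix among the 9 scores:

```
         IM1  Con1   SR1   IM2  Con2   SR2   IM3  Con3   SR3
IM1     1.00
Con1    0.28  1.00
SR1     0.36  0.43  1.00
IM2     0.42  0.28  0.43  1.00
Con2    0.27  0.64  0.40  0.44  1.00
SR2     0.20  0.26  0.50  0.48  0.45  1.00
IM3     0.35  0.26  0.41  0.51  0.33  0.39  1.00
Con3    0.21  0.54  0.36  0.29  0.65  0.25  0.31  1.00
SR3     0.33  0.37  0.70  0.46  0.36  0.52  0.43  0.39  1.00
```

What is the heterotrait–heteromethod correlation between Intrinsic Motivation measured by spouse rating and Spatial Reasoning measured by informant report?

0.43

Different traits and methods: r(IM2, SR1) = 0.43.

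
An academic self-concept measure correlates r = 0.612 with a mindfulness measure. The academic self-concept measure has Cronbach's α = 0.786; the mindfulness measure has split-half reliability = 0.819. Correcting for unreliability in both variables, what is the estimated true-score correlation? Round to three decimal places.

0.763

r_true = r_obs / √(r_xx · r_yy) = 0.612 / √(0.786 × 0.819) = 0.612 / √0.643734 = 0.612 / 0.8023 ≈ 0.763.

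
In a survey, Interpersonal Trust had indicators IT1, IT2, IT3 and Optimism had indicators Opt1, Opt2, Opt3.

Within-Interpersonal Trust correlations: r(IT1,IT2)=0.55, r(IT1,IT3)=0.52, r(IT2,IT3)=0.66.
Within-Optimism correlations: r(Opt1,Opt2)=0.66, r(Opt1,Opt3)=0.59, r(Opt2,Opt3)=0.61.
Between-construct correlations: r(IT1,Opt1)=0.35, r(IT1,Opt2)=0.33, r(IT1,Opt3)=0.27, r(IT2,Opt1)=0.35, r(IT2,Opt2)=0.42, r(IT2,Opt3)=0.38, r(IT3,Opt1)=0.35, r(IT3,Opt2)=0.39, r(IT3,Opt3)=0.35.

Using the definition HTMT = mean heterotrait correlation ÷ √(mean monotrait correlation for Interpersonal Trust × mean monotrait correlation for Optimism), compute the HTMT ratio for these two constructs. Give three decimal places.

0.593

Between-construct mean = 3.19/9 = 0.3544.
Mean within-IT = 1.73/3 = 0.5767; mean within-Opt = 1.86/3 = 0.6200.
Geometric mean = √(0.5767 × 0.6200) = 0.5980.
HTMT = 0.3544 / 0.5980 = 0.593.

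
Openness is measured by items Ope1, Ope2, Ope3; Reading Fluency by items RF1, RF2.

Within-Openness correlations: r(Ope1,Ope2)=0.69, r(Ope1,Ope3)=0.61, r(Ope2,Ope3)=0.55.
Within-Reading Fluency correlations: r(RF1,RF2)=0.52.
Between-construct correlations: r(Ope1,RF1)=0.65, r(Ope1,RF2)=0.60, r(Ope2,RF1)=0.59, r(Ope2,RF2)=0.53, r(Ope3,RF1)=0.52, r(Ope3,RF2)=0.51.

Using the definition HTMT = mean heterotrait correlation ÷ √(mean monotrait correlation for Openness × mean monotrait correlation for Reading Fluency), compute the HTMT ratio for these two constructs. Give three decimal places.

1.001

Mean between = 3.40/6 = 0.5667.
Mean within-Ope = 1.85/3 = 0.6167; mean within-RF = 0.52/1 = 0.5200.
Geometric mean = √(0.6167 × 0.5200) = 0.5663.
HTMT = 0.5667 / 0.5663 = 1.001.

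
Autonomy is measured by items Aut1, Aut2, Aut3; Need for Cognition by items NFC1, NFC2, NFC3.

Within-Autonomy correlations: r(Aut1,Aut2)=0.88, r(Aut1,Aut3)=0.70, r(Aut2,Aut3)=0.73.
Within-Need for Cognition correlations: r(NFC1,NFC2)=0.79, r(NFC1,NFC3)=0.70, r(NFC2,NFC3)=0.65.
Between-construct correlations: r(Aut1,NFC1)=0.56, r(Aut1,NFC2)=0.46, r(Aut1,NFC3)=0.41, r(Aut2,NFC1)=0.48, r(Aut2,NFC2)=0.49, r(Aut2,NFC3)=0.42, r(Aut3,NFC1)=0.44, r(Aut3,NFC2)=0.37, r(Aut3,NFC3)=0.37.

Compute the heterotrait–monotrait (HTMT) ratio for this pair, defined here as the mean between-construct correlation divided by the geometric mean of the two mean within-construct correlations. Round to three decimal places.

0.600

Mean between = 4.00/9 = 0.4444.
Mean within-Aut = 2.31/3 = 0.7700; mean within-NFC = 2.14/3 = 0.7133.
Geometric mean = √(0.7700 × 0.7133) = 0.7411.
HTMT = 0.4444 / 0.7411 = 0.600.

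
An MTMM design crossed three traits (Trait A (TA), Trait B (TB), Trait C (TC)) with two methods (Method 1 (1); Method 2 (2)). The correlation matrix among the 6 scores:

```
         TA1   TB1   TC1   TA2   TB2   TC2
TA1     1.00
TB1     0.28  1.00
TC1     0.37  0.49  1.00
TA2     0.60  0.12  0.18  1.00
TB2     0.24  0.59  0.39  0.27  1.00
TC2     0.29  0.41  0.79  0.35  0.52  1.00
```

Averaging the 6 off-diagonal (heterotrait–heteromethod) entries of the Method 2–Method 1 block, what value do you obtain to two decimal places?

HTHM values (method 2 × method 1): 0.12, 0.18, 0.24, 0.39, 0.29, 0.41; mean = 1.63/6 = 0.27.

0.27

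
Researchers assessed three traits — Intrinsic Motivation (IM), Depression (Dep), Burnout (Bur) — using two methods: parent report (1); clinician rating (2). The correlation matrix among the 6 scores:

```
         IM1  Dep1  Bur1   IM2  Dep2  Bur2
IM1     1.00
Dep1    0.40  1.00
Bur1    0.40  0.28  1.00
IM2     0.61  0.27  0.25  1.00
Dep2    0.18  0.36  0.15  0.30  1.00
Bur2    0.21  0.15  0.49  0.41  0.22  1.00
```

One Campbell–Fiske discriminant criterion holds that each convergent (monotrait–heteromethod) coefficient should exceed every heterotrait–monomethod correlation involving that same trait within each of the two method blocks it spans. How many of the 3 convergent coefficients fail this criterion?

1

Convergent coefficients and their comparison sets:
IM (methods 1·2): 0.61 vs {0.40, 0.30, 0.40, 0.41} → pass.
Dep (methods 1·2): 0.36 vs {0.40, 0.30, 0.28, 0.22} → fail.
Bur (methods 1·2): 0.49 vs {0.40, 0.41, 0.28, 0.22} → pass.
1 of 3 fail.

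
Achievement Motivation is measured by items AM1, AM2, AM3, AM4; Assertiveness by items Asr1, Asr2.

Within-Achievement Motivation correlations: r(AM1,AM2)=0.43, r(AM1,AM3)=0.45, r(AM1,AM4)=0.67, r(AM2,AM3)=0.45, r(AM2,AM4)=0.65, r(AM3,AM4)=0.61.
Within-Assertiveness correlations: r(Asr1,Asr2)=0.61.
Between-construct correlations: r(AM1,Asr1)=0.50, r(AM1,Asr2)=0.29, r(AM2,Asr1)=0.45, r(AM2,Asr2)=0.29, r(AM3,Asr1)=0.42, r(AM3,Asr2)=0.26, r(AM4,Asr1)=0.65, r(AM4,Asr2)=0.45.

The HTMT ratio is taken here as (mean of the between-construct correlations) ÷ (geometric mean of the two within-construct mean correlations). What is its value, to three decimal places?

0.719

Mean between = 3.31/8 = 0.4138.
Mean within-AM = 3.26/6 = 0.5433; mean within-Asr = 0.61/1 = 0.6100.
Geometric mean = √(0.5433 × 0.6100) = 0.5757.
HTMT = 0.4138 / 0.5757 = 0.719.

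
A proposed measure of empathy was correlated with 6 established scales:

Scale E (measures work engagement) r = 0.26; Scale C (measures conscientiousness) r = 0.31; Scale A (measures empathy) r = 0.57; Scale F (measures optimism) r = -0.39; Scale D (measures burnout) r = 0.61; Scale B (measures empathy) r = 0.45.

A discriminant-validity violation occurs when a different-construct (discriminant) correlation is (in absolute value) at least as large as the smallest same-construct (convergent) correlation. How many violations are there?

1

Convergent (same construct = empathy): Scale A, Scale B.
Smallest convergent = 0.45. Discriminant |r|: 0.26, 0.31, 0.39, 0.61; count ≥ 0.45 → 1.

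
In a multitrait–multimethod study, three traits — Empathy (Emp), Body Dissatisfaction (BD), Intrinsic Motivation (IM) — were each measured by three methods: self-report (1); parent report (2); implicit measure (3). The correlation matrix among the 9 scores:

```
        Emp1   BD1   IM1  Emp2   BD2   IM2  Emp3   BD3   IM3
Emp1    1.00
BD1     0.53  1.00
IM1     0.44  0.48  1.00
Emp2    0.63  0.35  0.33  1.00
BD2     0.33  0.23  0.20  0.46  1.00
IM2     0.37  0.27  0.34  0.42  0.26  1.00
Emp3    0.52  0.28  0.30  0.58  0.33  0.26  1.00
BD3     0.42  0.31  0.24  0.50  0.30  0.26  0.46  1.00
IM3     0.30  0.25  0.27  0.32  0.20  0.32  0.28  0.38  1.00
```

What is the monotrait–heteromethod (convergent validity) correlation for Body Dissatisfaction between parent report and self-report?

Same trait (BD), different methods: r(BD2, BD1) = 0.23.

0.23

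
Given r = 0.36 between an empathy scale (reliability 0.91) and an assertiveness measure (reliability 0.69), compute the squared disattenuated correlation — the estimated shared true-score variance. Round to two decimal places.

Disattenuated r = 0.36 / √(0.91 × 0.69) = 0.36 / 0.7924 = 0.4543.
Shared true-score variance = 0.4543² = 0.2064 ≈ 0.21.

0.21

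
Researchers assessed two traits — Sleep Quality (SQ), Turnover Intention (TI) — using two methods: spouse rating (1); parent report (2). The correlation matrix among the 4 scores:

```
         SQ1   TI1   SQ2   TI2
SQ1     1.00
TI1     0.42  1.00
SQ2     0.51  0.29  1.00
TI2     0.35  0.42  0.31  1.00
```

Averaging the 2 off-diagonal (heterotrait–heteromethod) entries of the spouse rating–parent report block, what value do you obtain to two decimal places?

HTHM values (method 1 × method 2): 0.35, 0.29; mean = 0.64/2 = 0.32.

0.32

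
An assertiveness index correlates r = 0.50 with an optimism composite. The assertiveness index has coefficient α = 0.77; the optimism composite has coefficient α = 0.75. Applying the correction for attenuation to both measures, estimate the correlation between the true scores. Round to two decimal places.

0.66

r_true = r_obs / √(r_xx · r_yy) = 0.50 / √(0.77 × 0.75) = 0.50 / √0.5775 = 0.50 / 0.7599 ≈ 0.66.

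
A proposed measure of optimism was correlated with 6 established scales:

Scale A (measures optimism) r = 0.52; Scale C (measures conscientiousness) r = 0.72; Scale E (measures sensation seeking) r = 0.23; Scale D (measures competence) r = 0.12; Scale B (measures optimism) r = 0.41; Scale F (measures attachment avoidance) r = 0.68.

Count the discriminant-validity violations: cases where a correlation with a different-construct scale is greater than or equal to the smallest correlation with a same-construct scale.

Convergent (same construct = optimism): Scale A, Scale B.
Smallest convergent = 0.41. Discriminant values: 0.72, 0.23, 0.12, 0.68; count ≥ 0.41 → 2.

2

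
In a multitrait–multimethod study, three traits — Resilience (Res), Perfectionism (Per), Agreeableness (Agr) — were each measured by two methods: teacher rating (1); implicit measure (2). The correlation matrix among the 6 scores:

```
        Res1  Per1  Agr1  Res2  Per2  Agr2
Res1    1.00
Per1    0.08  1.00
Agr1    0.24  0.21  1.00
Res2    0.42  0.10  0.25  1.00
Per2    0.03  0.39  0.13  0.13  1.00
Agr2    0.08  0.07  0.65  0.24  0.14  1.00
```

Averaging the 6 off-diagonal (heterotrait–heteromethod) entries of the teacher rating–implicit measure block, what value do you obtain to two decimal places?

HTHM values (method 1 × method 2): 0.03, 0.08, 0.10, 0.07, 0.25, 0.13; mean = 0.66/6 = 0.11.

0.11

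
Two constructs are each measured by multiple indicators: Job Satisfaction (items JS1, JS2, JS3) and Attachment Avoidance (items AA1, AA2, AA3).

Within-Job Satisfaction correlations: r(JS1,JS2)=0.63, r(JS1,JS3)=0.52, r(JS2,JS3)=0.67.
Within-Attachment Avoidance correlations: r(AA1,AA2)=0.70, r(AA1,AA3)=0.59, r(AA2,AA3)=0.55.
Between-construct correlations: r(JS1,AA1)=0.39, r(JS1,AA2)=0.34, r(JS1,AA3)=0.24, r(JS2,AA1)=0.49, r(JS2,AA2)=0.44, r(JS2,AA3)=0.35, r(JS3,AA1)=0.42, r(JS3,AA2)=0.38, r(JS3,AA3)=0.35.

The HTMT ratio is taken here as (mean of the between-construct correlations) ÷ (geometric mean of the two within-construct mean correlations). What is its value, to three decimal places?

0.619

Mean heterotrait r = 3.40/9 = 0.3778.
Mean within-JS = 1.82/3 = 0.6067; mean within-AA = 1.84/3 = 0.6133.
Geometric mean = √(0.6067 × 0.6133) = 0.6100.
HTMT = 0.3778 / 0.6100 = 0.619.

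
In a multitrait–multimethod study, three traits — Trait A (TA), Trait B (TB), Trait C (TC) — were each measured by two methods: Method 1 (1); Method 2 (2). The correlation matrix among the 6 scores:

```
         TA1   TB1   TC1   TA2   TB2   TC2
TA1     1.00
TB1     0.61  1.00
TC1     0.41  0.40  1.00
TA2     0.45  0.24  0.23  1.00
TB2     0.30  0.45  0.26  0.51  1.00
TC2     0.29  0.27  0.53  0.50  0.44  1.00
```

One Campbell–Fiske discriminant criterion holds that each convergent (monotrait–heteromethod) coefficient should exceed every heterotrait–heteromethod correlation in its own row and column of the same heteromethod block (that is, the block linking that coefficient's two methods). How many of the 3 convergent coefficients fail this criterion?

Checking each validity diagonal entry against its comparison values:
TA (methods 1·2): 0.45 vs {0.30, 0.24, 0.29, 0.23} → pass.
TB (methods 1·2): 0.45 vs {0.24, 0.30, 0.27, 0.26} → pass.
TC (methods 1·2): 0.53 vs {0.23, 0.29, 0.26, 0.27} → pass.
0 of 3 fail.

0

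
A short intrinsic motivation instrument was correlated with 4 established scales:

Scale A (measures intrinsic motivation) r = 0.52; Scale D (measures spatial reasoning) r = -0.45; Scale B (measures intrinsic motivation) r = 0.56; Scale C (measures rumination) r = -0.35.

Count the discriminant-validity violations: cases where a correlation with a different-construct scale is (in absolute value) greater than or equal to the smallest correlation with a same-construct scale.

0

Convergent (same construct = intrinsic motivation): Scale A, Scale B.
Smallest convergent = 0.52. Discriminant |r|: 0.45, 0.35; count ≥ 0.52 → 0.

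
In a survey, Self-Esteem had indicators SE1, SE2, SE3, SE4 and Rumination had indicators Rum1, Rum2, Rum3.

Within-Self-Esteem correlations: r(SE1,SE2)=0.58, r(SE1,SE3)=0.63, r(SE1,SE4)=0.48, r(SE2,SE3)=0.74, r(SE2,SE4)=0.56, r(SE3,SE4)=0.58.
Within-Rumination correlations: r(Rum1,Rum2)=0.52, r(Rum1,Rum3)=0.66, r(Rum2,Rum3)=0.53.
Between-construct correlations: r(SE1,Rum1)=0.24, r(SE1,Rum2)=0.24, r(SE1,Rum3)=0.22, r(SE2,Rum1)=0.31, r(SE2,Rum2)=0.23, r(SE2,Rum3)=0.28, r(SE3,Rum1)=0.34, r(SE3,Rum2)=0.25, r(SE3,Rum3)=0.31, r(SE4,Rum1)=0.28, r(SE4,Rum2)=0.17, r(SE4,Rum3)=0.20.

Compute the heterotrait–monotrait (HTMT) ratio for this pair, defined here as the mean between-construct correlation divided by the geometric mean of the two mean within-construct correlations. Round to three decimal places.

0.439

Mean heterotrait r = 3.07/12 = 0.2558.
Mean within-SE = 3.57/6 = 0.5950; mean within-Rum = 1.71/3 = 0.5700.
Geometric mean = √(0.5950 × 0.5700) = 0.5824.
HTMT = 0.2558 / 0.5824 = 0.439.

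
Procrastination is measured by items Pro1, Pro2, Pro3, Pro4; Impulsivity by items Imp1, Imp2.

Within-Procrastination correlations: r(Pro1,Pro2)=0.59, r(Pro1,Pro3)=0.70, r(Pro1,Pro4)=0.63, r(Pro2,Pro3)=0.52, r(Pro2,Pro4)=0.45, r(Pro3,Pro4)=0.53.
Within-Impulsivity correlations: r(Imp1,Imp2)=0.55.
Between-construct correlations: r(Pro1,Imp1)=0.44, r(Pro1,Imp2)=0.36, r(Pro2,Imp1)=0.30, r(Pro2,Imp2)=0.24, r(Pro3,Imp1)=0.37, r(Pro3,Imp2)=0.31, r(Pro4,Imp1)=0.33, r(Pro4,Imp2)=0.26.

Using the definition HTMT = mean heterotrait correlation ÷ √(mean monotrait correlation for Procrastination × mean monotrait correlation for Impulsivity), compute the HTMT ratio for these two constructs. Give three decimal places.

0.583

Between-construct mean = 2.61/8 = 0.3263.
Mean within-Pro = 3.42/6 = 0.5700; mean within-Imp = 0.55/1 = 0.5500.
Geometric mean = √(0.5700 × 0.5500) = 0.5599.
HTMT = 0.3263 / 0.5599 = 0.583.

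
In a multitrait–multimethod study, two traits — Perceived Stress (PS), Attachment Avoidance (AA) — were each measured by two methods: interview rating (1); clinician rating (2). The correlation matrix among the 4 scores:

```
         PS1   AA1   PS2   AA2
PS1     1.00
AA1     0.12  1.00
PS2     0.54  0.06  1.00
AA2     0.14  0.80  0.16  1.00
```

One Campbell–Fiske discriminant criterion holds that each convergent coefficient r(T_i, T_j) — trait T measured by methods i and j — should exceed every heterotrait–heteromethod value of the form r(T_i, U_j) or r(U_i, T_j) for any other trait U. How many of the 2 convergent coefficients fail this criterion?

0

Checking each validity diagonal entry against its comparison values:
PS (methods 1·2): 0.54 vs {0.14, 0.06} → pass.
AA (methods 1·2): 0.80 vs {0.06, 0.14} → pass.
0 of 2 fail.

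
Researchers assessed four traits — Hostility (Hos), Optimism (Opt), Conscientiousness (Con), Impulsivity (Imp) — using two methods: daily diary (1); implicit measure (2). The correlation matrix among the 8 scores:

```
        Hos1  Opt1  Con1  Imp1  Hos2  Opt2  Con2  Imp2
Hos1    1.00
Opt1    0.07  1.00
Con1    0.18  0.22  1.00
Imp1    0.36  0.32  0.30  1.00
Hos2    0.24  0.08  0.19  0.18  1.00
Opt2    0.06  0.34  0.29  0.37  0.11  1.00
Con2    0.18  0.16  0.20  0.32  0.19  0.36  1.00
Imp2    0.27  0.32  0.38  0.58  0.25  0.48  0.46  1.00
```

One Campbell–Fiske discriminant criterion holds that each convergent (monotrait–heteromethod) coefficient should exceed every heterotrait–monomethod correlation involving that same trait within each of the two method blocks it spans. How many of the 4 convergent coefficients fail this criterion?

Convergent coefficients and their comparison sets:
Hos (methods 1·2): 0.24 vs {0.07, 0.11, 0.18, 0.19, 0.36, 0.25} → fail.
Opt (methods 1·2): 0.34 vs {0.07, 0.11, 0.22, 0.36, 0.32, 0.48} → fail.
Con (methods 1·2): 0.20 vs {0.18, 0.19, 0.22, 0.36, 0.30, 0.46} → fail.
Imp (methods 1·2): 0.58 vs {0.36, 0.25, 0.32, 0.48, 0.30, 0.46} → pass.
3 of 4 fail.

3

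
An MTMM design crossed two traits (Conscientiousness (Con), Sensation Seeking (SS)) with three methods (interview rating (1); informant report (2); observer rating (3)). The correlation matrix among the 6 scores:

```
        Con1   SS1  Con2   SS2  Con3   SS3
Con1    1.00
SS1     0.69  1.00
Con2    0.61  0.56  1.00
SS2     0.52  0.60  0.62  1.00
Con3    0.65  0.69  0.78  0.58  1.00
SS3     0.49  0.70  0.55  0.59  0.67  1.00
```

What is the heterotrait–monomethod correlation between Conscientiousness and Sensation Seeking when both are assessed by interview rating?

0.69

Different traits, same method: r(Con1, SS1) = 0.69.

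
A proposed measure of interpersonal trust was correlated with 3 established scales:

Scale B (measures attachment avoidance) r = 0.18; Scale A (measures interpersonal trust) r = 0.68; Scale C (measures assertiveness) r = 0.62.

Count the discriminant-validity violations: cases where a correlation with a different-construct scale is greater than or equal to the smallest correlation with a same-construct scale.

0

Convergent (same construct = interpersonal trust): Scale A.
Smallest convergent = 0.68. Discriminant values: 0.18, 0.62; count ≥ 0.68 → 0.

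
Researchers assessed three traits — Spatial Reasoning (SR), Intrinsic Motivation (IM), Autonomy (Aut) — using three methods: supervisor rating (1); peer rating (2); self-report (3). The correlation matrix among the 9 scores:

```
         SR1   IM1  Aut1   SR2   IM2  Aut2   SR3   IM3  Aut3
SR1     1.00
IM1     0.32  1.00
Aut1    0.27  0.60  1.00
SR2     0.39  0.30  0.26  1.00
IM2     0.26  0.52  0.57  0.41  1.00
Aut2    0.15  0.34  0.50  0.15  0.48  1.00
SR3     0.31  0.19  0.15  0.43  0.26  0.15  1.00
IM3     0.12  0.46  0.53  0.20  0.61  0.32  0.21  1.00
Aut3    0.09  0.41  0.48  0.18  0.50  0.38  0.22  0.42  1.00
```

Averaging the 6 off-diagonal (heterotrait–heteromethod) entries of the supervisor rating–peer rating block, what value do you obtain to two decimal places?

HTHM values (method 1 × method 2): 0.26, 0.15, 0.30, 0.34, 0.26, 0.57; mean = 1.88/6 = 0.31.

0.31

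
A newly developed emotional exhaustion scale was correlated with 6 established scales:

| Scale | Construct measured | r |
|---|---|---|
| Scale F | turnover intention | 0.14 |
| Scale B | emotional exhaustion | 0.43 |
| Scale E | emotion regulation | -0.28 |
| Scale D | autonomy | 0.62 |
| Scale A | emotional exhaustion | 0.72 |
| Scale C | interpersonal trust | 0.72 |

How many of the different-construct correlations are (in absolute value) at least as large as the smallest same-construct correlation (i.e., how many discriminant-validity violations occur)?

2

Convergent (same construct = emotional exhaustion): Scale B, Scale A.
Smallest convergent = 0.43. Discriminant |r|: 0.14, 0.28, 0.62, 0.72; count ≥ 0.43 → 2.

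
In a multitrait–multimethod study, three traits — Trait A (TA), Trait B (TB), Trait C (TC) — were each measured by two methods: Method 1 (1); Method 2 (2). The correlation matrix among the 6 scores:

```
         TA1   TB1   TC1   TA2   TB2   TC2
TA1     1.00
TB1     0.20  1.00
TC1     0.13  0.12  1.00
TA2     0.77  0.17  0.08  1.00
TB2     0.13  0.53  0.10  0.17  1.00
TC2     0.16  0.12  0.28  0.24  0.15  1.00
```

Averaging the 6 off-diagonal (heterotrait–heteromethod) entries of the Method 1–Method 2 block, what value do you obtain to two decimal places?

HTHM values (method 1 × method 2): 0.13, 0.16, 0.17, 0.12, 0.08, 0.10; mean = 0.76/6 = 0.13.

0.13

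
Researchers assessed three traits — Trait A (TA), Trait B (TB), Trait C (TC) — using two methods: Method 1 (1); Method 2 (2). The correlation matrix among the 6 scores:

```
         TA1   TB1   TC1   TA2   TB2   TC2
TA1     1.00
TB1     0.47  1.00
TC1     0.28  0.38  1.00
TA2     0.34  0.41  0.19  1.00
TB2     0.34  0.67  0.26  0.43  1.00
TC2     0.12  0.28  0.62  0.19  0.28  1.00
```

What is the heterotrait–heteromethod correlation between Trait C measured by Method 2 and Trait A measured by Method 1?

Different traits and methods: r(TC2, TA1) = 0.12.

0.12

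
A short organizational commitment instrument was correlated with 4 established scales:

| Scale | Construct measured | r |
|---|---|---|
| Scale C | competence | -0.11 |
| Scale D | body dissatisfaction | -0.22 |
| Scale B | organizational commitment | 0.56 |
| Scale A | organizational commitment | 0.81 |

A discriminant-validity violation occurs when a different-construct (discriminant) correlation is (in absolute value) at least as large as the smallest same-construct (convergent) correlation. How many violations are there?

0

Convergent (same construct = organizational commitment): Scale B, Scale A.
Smallest convergent = 0.56. Discriminant |r|: 0.11, 0.22; count ≥ 0.56 → 0.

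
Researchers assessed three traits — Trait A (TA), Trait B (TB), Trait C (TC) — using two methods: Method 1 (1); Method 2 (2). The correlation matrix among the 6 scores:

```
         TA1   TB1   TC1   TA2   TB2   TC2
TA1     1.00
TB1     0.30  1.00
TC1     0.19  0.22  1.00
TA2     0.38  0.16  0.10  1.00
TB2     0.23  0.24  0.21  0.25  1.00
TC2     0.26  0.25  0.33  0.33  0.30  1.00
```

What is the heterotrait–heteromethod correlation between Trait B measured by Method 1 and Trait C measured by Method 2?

Different traits and methods: r(TB1, TC2) = 0.25.

0.25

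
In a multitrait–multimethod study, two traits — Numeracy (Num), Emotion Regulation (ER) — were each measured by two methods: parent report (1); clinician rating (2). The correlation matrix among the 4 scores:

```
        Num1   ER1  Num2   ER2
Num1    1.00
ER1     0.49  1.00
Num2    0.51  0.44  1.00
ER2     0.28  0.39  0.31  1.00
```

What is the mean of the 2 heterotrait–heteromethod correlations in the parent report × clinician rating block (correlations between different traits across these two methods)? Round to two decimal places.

0.36

HTHM values (method 1 × method 2): 0.28, 0.44; mean = 0.72/2 = 0.36.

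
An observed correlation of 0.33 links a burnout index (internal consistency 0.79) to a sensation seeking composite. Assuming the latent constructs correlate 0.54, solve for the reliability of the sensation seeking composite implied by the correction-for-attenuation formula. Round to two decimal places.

r_true = r_obs / √(r_xx · r_yy) ⇒ 0.54 = 0.33 / √(0.79 · r_yy).
√(0.79 · r_yy) = 0.33 / 0.54 = 0.6111; 0.79 · r_yy = 0.3734; r_yy = 0.3734 / 0.79 ≈ 0.47.

0.47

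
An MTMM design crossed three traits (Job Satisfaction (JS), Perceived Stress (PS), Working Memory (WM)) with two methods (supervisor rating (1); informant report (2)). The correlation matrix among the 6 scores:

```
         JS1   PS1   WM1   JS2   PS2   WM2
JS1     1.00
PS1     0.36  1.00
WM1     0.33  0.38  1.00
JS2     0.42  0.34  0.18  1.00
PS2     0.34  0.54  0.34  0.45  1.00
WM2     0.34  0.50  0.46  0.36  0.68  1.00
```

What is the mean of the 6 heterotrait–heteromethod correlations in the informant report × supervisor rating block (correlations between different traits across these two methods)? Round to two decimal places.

HTHM values (method 2 × method 1): 0.34, 0.18, 0.34, 0.34, 0.34, 0.50; mean = 2.04/6 = 0.34.

0.34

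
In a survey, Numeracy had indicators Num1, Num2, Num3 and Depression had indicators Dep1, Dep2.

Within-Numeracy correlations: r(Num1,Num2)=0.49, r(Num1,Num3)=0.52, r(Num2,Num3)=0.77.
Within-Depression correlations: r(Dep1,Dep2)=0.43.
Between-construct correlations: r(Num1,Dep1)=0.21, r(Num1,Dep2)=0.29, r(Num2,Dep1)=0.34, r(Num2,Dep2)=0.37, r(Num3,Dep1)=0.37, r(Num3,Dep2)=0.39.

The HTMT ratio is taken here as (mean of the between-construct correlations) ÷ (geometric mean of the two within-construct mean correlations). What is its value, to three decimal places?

0.650

Mean heterotrait r = 1.97/6 = 0.3283.
Mean within-Num = 1.78/3 = 0.5933; mean within-Dep = 0.43/1 = 0.4300.
Geometric mean = √(0.5933 × 0.4300) = 0.5051.
HTMT = 0.3283 / 0.5051 = 0.650.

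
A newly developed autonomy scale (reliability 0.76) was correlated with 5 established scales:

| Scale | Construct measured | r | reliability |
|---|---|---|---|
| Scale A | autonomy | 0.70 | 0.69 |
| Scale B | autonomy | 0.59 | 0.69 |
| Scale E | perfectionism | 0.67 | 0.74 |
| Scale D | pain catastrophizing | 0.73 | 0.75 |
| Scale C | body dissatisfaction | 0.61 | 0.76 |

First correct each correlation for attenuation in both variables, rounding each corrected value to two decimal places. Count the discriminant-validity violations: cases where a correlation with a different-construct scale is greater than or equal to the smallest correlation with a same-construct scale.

Disattenuated r (r / √(r_scale · r_new)):
  Scale A (conv): 0.70 / √(0.69·0.76) = 0.97
  Scale B (conv): 0.59 / √(0.69·0.76) = 0.81
  Scale E (disc): 0.67 / √(0.74·0.76) = 0.89
  Scale D (disc): 0.73 / √(0.75·0.76) = 0.97
  Scale C (disc): 0.61 / √(0.76·0.76) = 0.80
Smallest convergent = 0.81. Discriminant values: 0.89, 0.97, 0.80; count ≥ 0.81 → 2.

2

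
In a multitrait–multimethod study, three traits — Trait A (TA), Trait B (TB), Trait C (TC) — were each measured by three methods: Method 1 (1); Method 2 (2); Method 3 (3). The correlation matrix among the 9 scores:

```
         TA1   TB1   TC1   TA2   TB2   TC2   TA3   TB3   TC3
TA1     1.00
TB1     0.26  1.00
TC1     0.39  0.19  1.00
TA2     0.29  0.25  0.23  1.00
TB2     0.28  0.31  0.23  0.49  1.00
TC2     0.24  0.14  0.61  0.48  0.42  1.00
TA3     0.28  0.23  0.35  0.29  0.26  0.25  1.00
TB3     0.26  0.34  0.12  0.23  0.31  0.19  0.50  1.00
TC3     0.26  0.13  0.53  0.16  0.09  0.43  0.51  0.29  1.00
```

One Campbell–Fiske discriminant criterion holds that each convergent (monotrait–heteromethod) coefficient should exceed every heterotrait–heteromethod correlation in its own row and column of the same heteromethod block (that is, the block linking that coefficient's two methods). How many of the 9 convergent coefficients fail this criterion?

Convergent coefficients and their comparison sets:
TA (methods 1·2): 0.29 vs {0.28, 0.25, 0.24, 0.23} → pass.
TA (methods 1·3): 0.28 vs {0.26, 0.23, 0.26, 0.35} → fail.
TA (methods 2·3): 0.29 vs {0.23, 0.26, 0.16, 0.25} → pass.
TB (methods 1·2): 0.31 vs {0.25, 0.28, 0.14, 0.23} → pass.
TB (methods 1·3): 0.34 vs {0.23, 0.26, 0.13, 0.12} → pass.
TB (methods 2·3): 0.31 vs {0.26, 0.23, 0.09, 0.19} → pass.
TC (methods 1·2): 0.61 vs {0.23, 0.24, 0.23, 0.14} → pass.
TC (methods 1·3): 0.53 vs {0.35, 0.26, 0.12, 0.13} → pass.
TC (methods 2·3): 0.43 vs {0.25, 0.16, 0.19, 0.09} → pass.
1 of 9 fail.

1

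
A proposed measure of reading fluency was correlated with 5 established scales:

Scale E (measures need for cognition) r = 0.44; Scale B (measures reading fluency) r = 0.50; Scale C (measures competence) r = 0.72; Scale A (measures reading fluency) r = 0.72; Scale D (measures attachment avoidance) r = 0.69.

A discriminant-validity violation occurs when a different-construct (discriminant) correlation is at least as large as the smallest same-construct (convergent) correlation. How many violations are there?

2

Convergent (same construct = reading fluency): Scale B, Scale A.
Smallest convergent = 0.50. Discriminant values: 0.44, 0.72, 0.69; count ≥ 0.50 → 2.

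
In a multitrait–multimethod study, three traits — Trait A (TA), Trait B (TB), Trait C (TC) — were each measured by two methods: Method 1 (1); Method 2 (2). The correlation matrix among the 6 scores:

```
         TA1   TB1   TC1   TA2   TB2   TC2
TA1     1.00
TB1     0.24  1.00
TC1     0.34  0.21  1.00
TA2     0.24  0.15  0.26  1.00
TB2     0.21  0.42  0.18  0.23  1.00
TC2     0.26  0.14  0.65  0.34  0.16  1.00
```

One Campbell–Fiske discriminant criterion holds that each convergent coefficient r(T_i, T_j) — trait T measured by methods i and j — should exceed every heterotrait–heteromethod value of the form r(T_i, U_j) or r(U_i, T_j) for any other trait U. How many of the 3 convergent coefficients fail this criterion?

Each convergent coefficient versus the relevant comparison correlations:
TA (methods 1·2): 0.24 vs {0.21, 0.15, 0.26, 0.26} → fail.
TB (methods 1·2): 0.42 vs {0.15, 0.21, 0.14, 0.18} → pass.
TC (methods 1·2): 0.65 vs {0.26, 0.26, 0.18, 0.14} → pass.
1 of 3 fail.

1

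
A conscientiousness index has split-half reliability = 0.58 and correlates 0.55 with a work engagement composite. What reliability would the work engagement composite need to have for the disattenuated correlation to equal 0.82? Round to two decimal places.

r_true = r_obs / √(r_xx · r_yy) ⇒ 0.82 = 0.55 / √(0.58 · r_yy).
√(0.58 · r_yy) = 0.55 / 0.82 = 0.6707; 0.58 · r_yy = 0.4498; r_yy = 0.4498 / 0.58 ≈ 0.78.

0.78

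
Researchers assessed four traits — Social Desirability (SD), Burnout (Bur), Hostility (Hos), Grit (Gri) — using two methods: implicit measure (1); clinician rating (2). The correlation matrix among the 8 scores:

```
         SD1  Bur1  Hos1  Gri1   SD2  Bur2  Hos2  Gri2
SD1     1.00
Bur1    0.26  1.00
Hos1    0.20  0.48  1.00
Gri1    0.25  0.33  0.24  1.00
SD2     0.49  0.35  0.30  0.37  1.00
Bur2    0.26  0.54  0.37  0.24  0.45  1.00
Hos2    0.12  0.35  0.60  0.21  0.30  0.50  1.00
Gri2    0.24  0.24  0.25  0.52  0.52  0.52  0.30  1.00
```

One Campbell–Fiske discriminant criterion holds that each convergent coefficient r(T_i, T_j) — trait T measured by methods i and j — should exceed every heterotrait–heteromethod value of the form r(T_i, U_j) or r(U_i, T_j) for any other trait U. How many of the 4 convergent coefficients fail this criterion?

0

Each convergent coefficient versus the relevant comparison correlations:
SD (methods 1·2): 0.49 vs {0.26, 0.35, 0.12, 0.30, 0.24, 0.37} → pass.
Bur (methods 1·2): 0.54 vs {0.35, 0.26, 0.35, 0.37, 0.24, 0.24} → pass.
Hos (methods 1·2): 0.60 vs {0.30, 0.12, 0.37, 0.35, 0.25, 0.21} → pass.
Gri (methods 1·2): 0.52 vs {0.37, 0.24, 0.24, 0.24, 0.21, 0.25} → pass.
0 of 4 fail.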